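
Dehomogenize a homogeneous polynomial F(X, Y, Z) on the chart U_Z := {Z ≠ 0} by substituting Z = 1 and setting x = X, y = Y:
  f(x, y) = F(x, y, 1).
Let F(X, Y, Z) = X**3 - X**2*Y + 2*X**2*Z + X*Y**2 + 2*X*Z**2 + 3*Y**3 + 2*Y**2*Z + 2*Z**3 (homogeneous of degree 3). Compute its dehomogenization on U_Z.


f(x, y) = x**3 - x**2*y + 2*x**2 + x*y**2 + 2*x + 3*y**3 + 2*y**2 + 2

On U_Z we set Z = 1. Each monomial c·X^i·Y^j·Z^k in F becomes c·x^i·y^j·1^k = c·x^i·y^j.
Substituting Z = 1: F(X, Y, 1) = x**3 - x**2*y + 2*x**2 + x*y**2 + 2*x + 3*y**3 + 2*y**2 + 2.
Note: deg(f) ≤ deg(F) = 3; strict inequality happens when F is divisible by Z (lost terms).


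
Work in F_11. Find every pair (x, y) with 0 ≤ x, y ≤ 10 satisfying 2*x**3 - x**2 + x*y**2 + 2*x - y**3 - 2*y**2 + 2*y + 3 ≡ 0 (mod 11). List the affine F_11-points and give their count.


Affine F_11-points: {(0, 10), (1, 4), (4, 4), (5, 1), (5, 5), (5, 8), (6, 5), (7, 1), (8, 0), (8, 3), (9, 9)}; count = 11.

For each of the 121 pairs (x, y) ∈ F_11², evaluate f(x, y) mod 11. Record the zeros.
  x = 0: [0↦3, 1↦2, 2↦2, 3↦8, 4↦3, 5↦3, 6↦2, 7↦5, 8↦6, 9↦10, 10↦0]  zeros at y ∈ {10}
  x = 1: [0↦6, 1↦6, 2↦9, 3↦9, 4↦0, 5↦9, 6↦8, 7↦2, 8↦7, 9↦6, 10↦4]  zeros at y ∈ {4}
  x = 2: [0↦8, 1↦9, 2↦4, 3↦9, 4↦7, 5↦3, 6↦2, 7↦9, 8↦7, 9↦1, 10↦7]  zeros at y ∈ ∅
  x = 3: [0↦10, 1↦1, 2↦10, 3↦9, 4↦3, 5↦8, 6↦7, 7↦5, 8↦7, 9↦7, 10↦10]  zeros at y ∈ ∅
  x = 4: [0↦2, 1↦5, 2↦6, 3↦10, 4↦0, 5↦3, 6↦2, 7↦2, 8↦8, 9↦3, 10↦3]  zeros at y ∈ {4}
  x = 5: [0↦7, 1↦0, 2↦4, 3↦2, 4↦10, 5↦0, 6↦10, 7↦1, 8↦0, 9↦1, 10↦9]  zeros at y ∈ {1, 5, 8}
  x = 6: [0↦4, 1↦9, 2↦5, 3↦8, 4↦1, 5↦0, 6↦10, 7↦3, 8↦6, 9↦2, 10↦7]  zeros at y ∈ {5}
  x = 7: [0↦5, 1↦0, 2↦10, 3↦7, 4↦7, 5↦4, 6↦3, 7↦9, 8↦5, 9↦7, 10↦9]  zeros at y ∈ {1}
  x = 8: [0↦0, 1↦7, 2↦9, 3↦0, 4↦7, 5↦2, 6↦1, 7↦9, 8↦9, 9↦6, 10↦5]  zeros at y ∈ {0, 3}
  x = 9: [0↦1, 1↦9, 2↦3, 3↦10, 4↦2, 5↦6, 6↦5, 7↦4, 8↦8, 9↦0, 10↦7]  zeros at y ∈ {9}
  x = 10: [0↦9, 1↦7, 2↦4, 3↦5, 4↦4, 5↦6, 6↦5, 7↦6, 8↦3, 9↦1, 10↦5]  zeros at y ∈ ∅
Collecting zeros: affine points = {(0, 10), (1, 4), (4, 4), (5, 1), (5, 5), (5, 8), (6, 5), (7, 1), (8, 0), (8, 3), (9, 9)}.
Total count |C(F_11)_aff| = 11.


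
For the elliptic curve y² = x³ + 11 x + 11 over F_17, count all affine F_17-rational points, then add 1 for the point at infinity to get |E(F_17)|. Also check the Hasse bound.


Affine points = {(4, 0), (5, 2), (5, 15), (6, 2), (6, 15), (8, 4), (8, 13), (10, 4), (10, 13), (11, 1), (11, 16), (12, 1), (12, 16), (14, 6), (14, 11), (15, 7), (15, 10), (16, 4), (16, 13)}; affine count = 19; |E(F_17)| = 20.

Discriminant check: Δ ∝ 4a³ + 27b² = 4·11³ + 27·11² = 4·1331 + 27·121 ≡ 6 (mod 17). Nonzero ⇒ E is nonsingular.
For each x ∈ F_17, compute rhs = x³ + 11·x + 11 mod 17, then count y ∈ F_17 with y² ≡ rhs.
  x = 0: rhs = 11, matching y values: none (0 points).
  x = 1: rhs = 6, matching y values: none (0 points).
  x = 2: rhs = 7, matching y values: none (0 points).
  x = 3: rhs = 3, matching y values: none (0 points).
  x = 4: rhs = 0, matching y values: 0 (1 points).
  x = 5: rhs = 4, matching y values: 2, 15 (2 points).
  x = 6: rhs = 4, matching y values: 2, 15 (2 points).
  x = 7: rhs = 6, matching y values: none (0 points).
  x = 8: rhs = 16, matching y values: 4, 13 (2 points).
  x = 9: rhs = 6, matching y values: none (0 points).
  x = 10: rhs = 16, matching y values: 4, 13 (2 points).
  x = 11: rhs = 1, matching y values: 1, 16 (2 points).
  x = 12: rhs = 1, matching y values: 1, 16 (2 points).
  x = 13: rhs = 5, matching y values: none (0 points).
  x = 14: rhs = 2, matching y values: 6, 11 (2 points).
  x = 15: rhs = 15, matching y values: 7, 10 (2 points).
  x = 16: rhs = 16, matching y values: 4, 13 (2 points).
Total affine count: 19.
Full point count |E(F_17)| = 19 + 1 = 20.
Hasse bound: |20 − (17+1)| = |2| = 2 ≤ 2√17 ≈ 8.2462 ✓.


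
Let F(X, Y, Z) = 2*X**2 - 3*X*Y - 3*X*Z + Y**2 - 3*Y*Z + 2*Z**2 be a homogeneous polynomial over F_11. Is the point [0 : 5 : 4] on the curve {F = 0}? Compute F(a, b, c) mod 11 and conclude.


F(0,5,4) ≡ 8 (mod 11); P is NOT on the curve.

Evaluate F(0, 5, 4) term-by-term (mod 11).
  2*X**2 ↦ 2·0·1·1 = 0
  -3*X*Y ↦ -3·0·5·1 = 0
  -3*X*Z ↦ -3·0·1·4 = 0
  Y**2 ↦ 1·1·25·1 = 25
  -3*Y*Z ↦ -3·1·5·4 = -60
  2*Z**2 ↦ 2·1·1·16 = 32
Sum: F(0, 5, 4) = (0) + (0) + (0) + (25) + (-60) + (32) = -3.
Reducing mod 11: -3 ≡ 8 (mod 11).
Since F(a, b, c) ≡ 8 ≠ 0 (mod 11), P does NOT lie on the curve.


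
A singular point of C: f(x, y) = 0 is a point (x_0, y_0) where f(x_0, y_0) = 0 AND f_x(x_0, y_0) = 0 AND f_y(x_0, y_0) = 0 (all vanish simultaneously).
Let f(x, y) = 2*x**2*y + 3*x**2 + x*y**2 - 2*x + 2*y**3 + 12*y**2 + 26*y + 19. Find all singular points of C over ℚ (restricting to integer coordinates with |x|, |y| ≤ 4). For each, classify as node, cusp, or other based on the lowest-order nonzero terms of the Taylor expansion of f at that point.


Singular points: {(1, -2)}; classification: node.

Compute partial derivatives:
  f_x = 4*x*y + 6*x + y**2 - 2.
  f_y = 2*x**2 + 2*x*y + 6*y**2 + 24*y + 26.
Scan x_0 ∈ {−4, ..., 4}. For each x_0, f_y(x_0, y) is a polynomial in y; find its integer roots y ∈ {−4, ..., 4}, then test f_x and f at those candidates.
  x = -4: f_y(-4, y) = 6*y**2 + 16*y + 58; no integer root y with |y| ≤ 4.
  x = -3: f_y(-3, y) = 6*y**2 + 18*y + 44; no integer root y with |y| ≤ 4.
  x = -2: f_y(-2, y) = 6*y**2 + 20*y + 34; no integer root y with |y| ≤ 4.
  x = -1: f_y(-1, y) = 6*y**2 + 22*y + 28; no integer root y with |y| ≤ 4.
  x = 0: f_y(0, y) = 6*y**2 + 24*y + 26; no integer root y with |y| ≤ 4.
  x = 1: f_y(1, y) = 6*y**2 + 26*y + 28; vanishes at y ∈ {-2}. (1, -2): f_x = 0, f = 0 — SINGULAR.
  x = 2: f_y(2, y) = 6*y**2 + 28*y + 34; no integer root y with |y| ≤ 4.
  x = 3: f_y(3, y) = 6*y**2 + 30*y + 44; no integer root y with |y| ≤ 4.
  x = 4: f_y(4, y) = 6*y**2 + 32*y + 58; no integer root y with |y| ≤ 4.
Only singular point on the grid: (1, -2).
Classify: substitute x = 1 + u, y = -2 + v and expand: f = 2*u**2*v - u**2 + u*v**2 + 2*v**3 + v**2.
No constant or linear terms (consistent with a singular point). Quadratic part: -u**2 + v**2. Cubic part: 2*u**2*v + u*v**2 + 2*v**3.
The quadratic part v**2 - u**2 = (v − u)(v + u) splits into two distinct linear factors, so there are two distinct tangent lines y − -2 = ±(x − 1) — this is a node (ordinary double point).
Classification: node.


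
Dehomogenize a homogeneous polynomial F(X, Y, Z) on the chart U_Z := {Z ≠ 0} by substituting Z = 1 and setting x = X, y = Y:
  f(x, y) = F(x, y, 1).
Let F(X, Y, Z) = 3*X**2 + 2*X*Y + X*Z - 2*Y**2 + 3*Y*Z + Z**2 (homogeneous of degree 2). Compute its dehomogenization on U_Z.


f(x, y) = 3*x**2 + 2*x*y + x - 2*y**2 + 3*y + 1

On U_Z we set Z = 1. Each monomial c·X^i·Y^j·Z^k in F becomes c·x^i·y^j·1^k = c·x^i·y^j.
Substituting Z = 1: F(X, Y, 1) = 3*x**2 + 2*x*y + x - 2*y**2 + 3*y + 1.
Note: deg(f) ≤ deg(F) = 2; strict inequality happens when F is divisible by Z (lost terms).


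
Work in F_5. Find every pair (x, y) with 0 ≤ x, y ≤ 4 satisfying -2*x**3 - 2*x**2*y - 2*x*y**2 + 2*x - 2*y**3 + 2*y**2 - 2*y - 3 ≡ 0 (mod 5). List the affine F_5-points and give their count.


Affine F_5-points: {(0, 1), (0, 2), (0, 3), (2, 0), (2, 4), (4, 1)}; count = 6.

For each of the 25 pairs (x, y) ∈ F_5², evaluate f(x, y) mod 5. Record the zeros.
  x = 0: [0↦2, 1↦0, 2↦0, 3↦0, 4↦3]  zeros at y ∈ {1, 2, 3}
  x = 1: [0↦2, 1↦1, 2↦3, 3↦1, 4↦3]  zeros at y ∈ ∅
  x = 2: [0↦0, 1↦1, 2↦1, 3↦3, 4↦0]  zeros at y ∈ {0, 4}
  x = 3: [0↦4, 1↦3, 2↦2, 3↦4, 4↦2]  zeros at y ∈ ∅
  x = 4: [0↦2, 1↦0, 2↦4, 3↦2, 4↦2]  zeros at y ∈ {1}
Collecting zeros: affine points = {(0, 1), (0, 2), (0, 3), (2, 0), (2, 4), (4, 1)}.
Total count |C(F_5)_aff| = 6.


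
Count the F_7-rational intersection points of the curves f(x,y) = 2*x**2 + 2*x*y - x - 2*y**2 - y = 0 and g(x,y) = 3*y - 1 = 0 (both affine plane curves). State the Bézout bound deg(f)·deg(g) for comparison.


Common zeros: ∅; count = 0; Bézout bound = 2.

deg(f) = 2, deg(g) = 1, so Bézout bound = 2.
Scan x ∈ F_7. For each x, list the y ∈ F_7 with f(x, y) ≡ 0 and those with g(x, y) ≡ 0 (mod 7); the common zeros in that column are the intersection.
  x = 0: f ≡ 0 at y ∈ {0, 3}; g ≡ 0 at y ∈ {5}; common: ∅.
  x = 1: f ≡ 0 at y ∈ {1, 3}; g ≡ 0 at y ∈ {5}; common: ∅.
  x = 2: f ≡ 0 at y ∈ {1, 4}; g ≡ 0 at y ∈ {5}; common: ∅.
  x = 3: f ≡ 0 at y ∈ ∅; g ≡ 0 at y ∈ {5}; common: ∅.
  x = 4: f ≡ 0 at y ∈ {0}; g ≡ 0 at y ∈ {5}; common: ∅.
  x = 5: f ≡ 0 at y ∈ {4}; g ≡ 0 at y ∈ {5}; common: ∅.
  x = 6: f ≡ 0 at y ∈ ∅; g ≡ 0 at y ∈ {5}; common: ∅.
Collecting: common zeros = ∅, so the count is 0.
Comparison with the Bézout bound: 0 ≤ 2 = deg(f)·deg(g), as expected for curves with no common component (the affine F_7-count falls short of the bound because intersections may lie at infinity, over extension fields, or carry multiplicity).


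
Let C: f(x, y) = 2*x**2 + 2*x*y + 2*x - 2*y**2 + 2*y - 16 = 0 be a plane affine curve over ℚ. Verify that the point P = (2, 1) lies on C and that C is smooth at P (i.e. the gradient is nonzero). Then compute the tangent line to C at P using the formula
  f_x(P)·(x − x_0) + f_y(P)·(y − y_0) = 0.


Tangent line at P: 12*x + 2*y - 26 = 0.

Step 1: f(2, 1) = 0, so P lies on C.
Step 2: partial derivatives
  f_x(x, y) = 4*x + 2*y + 2, f_y(x, y) = 2*x - 4*y + 2.
  f_x(P) = 12, f_y(P) = 2 (gradient nonzero, so P is smooth).
Step 3: tangent line at P: 12·(x − 2) + 2·(y − 1) = 0.
Expanding: 12*x + 2*y - 26 = 0.


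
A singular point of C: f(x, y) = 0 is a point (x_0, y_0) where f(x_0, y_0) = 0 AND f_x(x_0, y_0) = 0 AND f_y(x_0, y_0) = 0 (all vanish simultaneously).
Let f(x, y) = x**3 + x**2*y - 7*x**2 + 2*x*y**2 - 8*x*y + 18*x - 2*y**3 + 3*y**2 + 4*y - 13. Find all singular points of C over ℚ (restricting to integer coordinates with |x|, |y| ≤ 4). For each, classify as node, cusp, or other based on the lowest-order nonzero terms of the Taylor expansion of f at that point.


Singular points: {(2, 1)}; classification: cusp.

Compute partial derivatives:
  f_x = 3*x**2 + 2*x*y - 14*x + 2*y**2 - 8*y + 18.
  f_y = x**2 + 4*x*y - 8*x - 6*y**2 + 6*y + 4.
Scan x_0 ∈ {−4, ..., 4}. For each x_0, f_y(x_0, y) is a polynomial in y; find its integer roots y ∈ {−4, ..., 4}, then test f_x and f at those candidates.
  x = -4: f_y(-4, y) = -6*y**2 - 10*y + 52; no integer root y with |y| ≤ 4.
  x = -3: f_y(-3, y) = -6*y**2 - 6*y + 37; no integer root y with |y| ≤ 4.
  x = -2: f_y(-2, y) = -6*y**2 - 2*y + 24; no integer root y with |y| ≤ 4.
  x = -1: f_y(-1, y) = -6*y**2 + 2*y + 13; no integer root y with |y| ≤ 4.
  x = 0: f_y(0, y) = -6*y**2 + 6*y + 4; no integer root y with |y| ≤ 4.
  x = 1: f_y(1, y) = -6*y**2 + 10*y - 3; no integer root y with |y| ≤ 4.
  x = 2: f_y(2, y) = -6*y**2 + 14*y - 8; vanishes at y ∈ {1}. (2, 1): f_x = 0, f = 0 — SINGULAR.
  x = 3: f_y(3, y) = -6*y**2 + 18*y - 11; no integer root y with |y| ≤ 4.
  x = 4: f_y(4, y) = -6*y**2 + 22*y - 12; vanishes at y ∈ {3}. (4, 3): f_x = 28 ≠ 0.
Only singular point on the grid: (2, 1).
Classify: substitute x = 2 + u, y = 1 + v and expand: f = u**3 + u**2*v + 2*u*v**2 - 2*v**3 + v**2.
No constant or linear terms (consistent with a singular point). Quadratic part: v**2. Cubic part: u**3 + u**2*v + 2*u*v**2 - 2*v**3.
The quadratic part v**2 is a perfect square, so there is a single (double) tangent line v = 0, i.e. y = 1. Restricting the cubic part to that line (v = 0) leaves u**3 ≠ 0, so f is not divisible by v and the branch is v² ≈ -u**3 to lowest order — this is a cusp.
Classification: cusp.


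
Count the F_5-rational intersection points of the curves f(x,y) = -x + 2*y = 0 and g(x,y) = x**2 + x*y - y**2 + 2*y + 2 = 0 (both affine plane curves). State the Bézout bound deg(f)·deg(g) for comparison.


Common zeros: {(3, 4)}; count = 1; Bézout bound = 2.

deg(f) = 1, deg(g) = 2, so Bézout bound = 2.
Scan x ∈ F_5. For each x, list the y ∈ F_5 with f(x, y) ≡ 0 and those with g(x, y) ≡ 0 (mod 5); the common zeros in that column are the intersection.
  x = 0: f ≡ 0 at y ∈ {0}; g ≡ 0 at y ∈ ∅; common: ∅.
  x = 1: f ≡ 0 at y ∈ {3}; g ≡ 0 at y ∈ {1, 2}; common: ∅.
  x = 2: f ≡ 0 at y ∈ {1}; g ≡ 0 at y ∈ {2}; common: ∅.
  x = 3: f ≡ 0 at y ∈ {4}; g ≡ 0 at y ∈ {1, 4}; common: {4}.
  x = 4: f ≡ 0 at y ∈ {2}; g ≡ 0 at y ∈ ∅; common: ∅.
Collecting: common zeros = {(3, 4)}, so the count is 1.
Comparison with the Bézout bound: 1 ≤ 2 = deg(f)·deg(g), as expected for curves with no common component (the affine F_5-count falls short of the bound because intersections may lie at infinity, over extension fields, or carry multiplicity).


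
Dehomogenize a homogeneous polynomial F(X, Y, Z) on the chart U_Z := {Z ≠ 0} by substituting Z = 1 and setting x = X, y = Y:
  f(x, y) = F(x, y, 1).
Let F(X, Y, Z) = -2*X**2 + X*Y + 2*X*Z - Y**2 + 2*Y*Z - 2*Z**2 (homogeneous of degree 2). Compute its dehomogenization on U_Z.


f(x, y) = -2*x**2 + x*y + 2*x - y**2 + 2*y - 2

On U_Z we set Z = 1. Each monomial c·X^i·Y^j·Z^k in F becomes c·x^i·y^j·1^k = c·x^i·y^j.
Substituting Z = 1: F(X, Y, 1) = -2*x**2 + x*y + 2*x - y**2 + 2*y - 2.
Note: deg(f) ≤ deg(F) = 2; strict inequality happens when F is divisible by Z (lost terms).


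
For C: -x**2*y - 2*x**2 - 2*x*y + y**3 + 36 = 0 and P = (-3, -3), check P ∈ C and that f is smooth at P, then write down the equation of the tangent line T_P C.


Tangent line at P: 24*y + 72 = 0.

Step 1: f(-3, -3) = 0, so P lies on C.
Step 2: partial derivatives
  f_x(x, y) = -2*x*y - 4*x - 2*y, f_y(x, y) = -x**2 - 2*x + 3*y**2.
  f_x(P) = 0, f_y(P) = 24 (gradient nonzero, so P is smooth).
Step 3: tangent line at P: 0·(x − -3) + 24·(y − -3) = 0.
Expanding: 24*y + 72 = 0.


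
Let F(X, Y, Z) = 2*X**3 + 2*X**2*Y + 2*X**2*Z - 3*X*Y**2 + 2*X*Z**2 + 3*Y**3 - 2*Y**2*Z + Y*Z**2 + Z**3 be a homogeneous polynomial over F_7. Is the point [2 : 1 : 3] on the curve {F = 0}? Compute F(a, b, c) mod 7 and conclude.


F(2,1,3) ≡ 6 (mod 7); P is NOT on the curve.

Evaluate F(2, 1, 3) term-by-term (mod 7).
  2*X**3 ↦ 2·8·1·1 = 16
  2*X**2*Y ↦ 2·4·1·1 = 8
  2*X**2*Z ↦ 2·4·1·3 = 24
  -3*X*Y**2 ↦ -3·2·1·1 = -6
  2*X*Z**2 ↦ 2·2·1·9 = 36
  3*Y**3 ↦ 3·1·1·1 = 3
  -2*Y**2*Z ↦ -2·1·1·3 = -6
  Y*Z**2 ↦ 1·1·1·9 = 9
  Z**3 ↦ 1·1·1·27 = 27
Sum: F(2, 1, 3) = (16) + (8) + (24) + (-6) + (36) + (3) + (-6) + (9) + (27) = 111.
Reducing mod 7: 111 ≡ 6 (mod 7).
Since F(a, b, c) ≡ 6 ≠ 0 (mod 7), P does NOT lie on the curve.


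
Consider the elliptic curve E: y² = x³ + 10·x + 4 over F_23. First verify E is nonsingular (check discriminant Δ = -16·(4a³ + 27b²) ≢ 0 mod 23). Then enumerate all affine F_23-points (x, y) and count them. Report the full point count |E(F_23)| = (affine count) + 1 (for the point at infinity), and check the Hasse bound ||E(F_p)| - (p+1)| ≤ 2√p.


Affine points = {(0, 2), (0, 21), (2, 3), (2, 20), (4, 4), (4, 19), (5, 8), (5, 15), (6, 2), (6, 21), (7, 7), (7, 16), (9, 8), (9, 15), (10, 0), (12, 9), (12, 14), (13, 10), (13, 13), (14, 6), (14, 17), (17, 2), (17, 21), (18, 6), (18, 17), (20, 4), (20, 19), (22, 4), (22, 19)}; affine count = 29; |E(F_23)| = 30.

Discriminant check: Δ ∝ 4a³ + 27b² = 4·10³ + 27·4² = 4·1000 + 27·16 ≡ 16 (mod 23). Nonzero ⇒ E is nonsingular.
For each x ∈ F_23, compute rhs = x³ + 10·x + 4 mod 23, then count y ∈ F_23 with y² ≡ rhs.
  x = 0: rhs = 4, matching y values: 2, 21 (2 points).
  x = 1: rhs = 15, matching y values: none (0 points).
  x = 2: rhs = 9, matching y values: 3, 20 (2 points).
  x = 3: rhs = 15, matching y values: none (0 points).
  x = 4: rhs = 16, matching y values: 4, 19 (2 points).
  x = 5: rhs = 18, matching y values: 8, 15 (2 points).
  x = 6: rhs = 4, matching y values: 2, 21 (2 points).
  x = 7: rhs = 3, matching y values: 7, 16 (2 points).
  x = 8: rhs = 21, matching y values: none (0 points).
  x = 9: rhs = 18, matching y values: 8, 15 (2 points).
  x = 10: rhs = 0, matching y values: 0 (1 points).
  x = 11: rhs = 19, matching y values: none (0 points).
  x = 12: rhs = 12, matching y values: 9, 14 (2 points).
  x = 13: rhs = 8, matching y values: 10, 13 (2 points).
  x = 14: rhs = 13, matching y values: 6, 17 (2 points).
  x = 15: rhs = 10, matching y values: none (0 points).
  x = 16: rhs = 5, matching y values: none (0 points).
  x = 17: rhs = 4, matching y values: 2, 21 (2 points).
  x = 18: rhs = 13, matching y values: 6, 17 (2 points).
  x = 19: rhs = 15, matching y values: none (0 points).
  x = 20: rhs = 16, matching y values: 4, 19 (2 points).
  x = 21: rhs = 22, matching y values: none (0 points).
  x = 22: rhs = 16, matching y values: 4, 19 (2 points).
Total affine count: 29.
Full point count |E(F_23)| = 29 + 1 = 30.
Hasse bound: |30 − (23+1)| = |6| = 6 ≤ 2√23 ≈ 9.5917 ✓.


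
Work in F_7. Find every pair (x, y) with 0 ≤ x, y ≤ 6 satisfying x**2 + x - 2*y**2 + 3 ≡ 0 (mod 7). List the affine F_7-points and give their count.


Affine F_7-points: {(2, 1), (2, 6), (3, 2), (3, 5), (4, 1), (4, 6)}; count = 6.

For each of the 49 pairs (x, y) ∈ F_7², evaluate f(x, y) mod 7. Record the zeros.
  x = 0: [0↦3, 1↦1, 2↦2, 3↦6, 4↦6, 5↦2, 6↦1]  zeros at y ∈ ∅
  x = 1: [0↦5, 1↦3, 2↦4, 3↦1, 4↦1, 5↦4, 6↦3]  zeros at y ∈ ∅
  x = 2: [0↦2, 1↦0, 2↦1, 3↦5, 4↦5, 5↦1, 6↦0]  zeros at y ∈ {1, 6}
  x = 3: [0↦1, 1↦6, 2↦0, 3↦4, 4↦4, 5↦0, 6↦6]  zeros at y ∈ {2, 5}
  x = 4: [0↦2, 1↦0, 2↦1, 3↦5, 4↦5, 5↦1, 6↦0]  zeros at y ∈ {1, 6}
  x = 5: [0↦5, 1↦3, 2↦4, 3↦1, 4↦1, 5↦4, 6↦3]  zeros at y ∈ ∅
  x = 6: [0↦3, 1↦1, 2↦2, 3↦6, 4↦6, 5↦2, 6↦1]  zeros at y ∈ ∅
Collecting zeros: affine points = {(2, 1), (2, 6), (3, 2), (3, 5), (4, 1), (4, 6)}.
Total count |C(F_7)_aff| = 6.


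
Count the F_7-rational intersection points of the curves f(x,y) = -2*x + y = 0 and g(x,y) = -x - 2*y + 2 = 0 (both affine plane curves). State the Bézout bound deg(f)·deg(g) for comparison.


Common zeros: {(6, 5)}; count = 1; Bézout bound = 1.

deg(f) = 1, deg(g) = 1, so Bézout bound = 1.
Scan x ∈ F_7. For each x, list the y ∈ F_7 with f(x, y) ≡ 0 and those with g(x, y) ≡ 0 (mod 7); the common zeros in that column are the intersection.
  x = 0: f ≡ 0 at y ∈ {0}; g ≡ 0 at y ∈ {1}; common: ∅.
  x = 1: f ≡ 0 at y ∈ {2}; g ≡ 0 at y ∈ {4}; common: ∅.
  x = 2: f ≡ 0 at y ∈ {4}; g ≡ 0 at y ∈ {0}; common: ∅.
  x = 3: f ≡ 0 at y ∈ {6}; g ≡ 0 at y ∈ {3}; common: ∅.
  x = 4: f ≡ 0 at y ∈ {1}; g ≡ 0 at y ∈ {6}; common: ∅.
  x = 5: f ≡ 0 at y ∈ {3}; g ≡ 0 at y ∈ {2}; common: ∅.
  x = 6: f ≡ 0 at y ∈ {5}; g ≡ 0 at y ∈ {5}; common: {5}.
Collecting: common zeros = {(6, 5)}, so the count is 1.
Comparison with the Bézout bound: 1 ≤ 1 = deg(f)·deg(g), as expected for curves with no common component (the bound is attained).


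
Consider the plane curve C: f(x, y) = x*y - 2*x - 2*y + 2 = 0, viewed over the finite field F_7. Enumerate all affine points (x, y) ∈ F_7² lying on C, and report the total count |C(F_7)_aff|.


Affine F_7-points: {(0, 1), (1, 0), (3, 4), (4, 3), (5, 5), (6, 6)}; count = 6.

For each of the 49 pairs (x, y) ∈ F_7², evaluate f(x, y) mod 7. Record the zeros.
  x = 0: [0↦2, 1↦0, 2↦5, 3↦3, 4↦1, 5↦6, 6↦4]  zeros at y ∈ {1}
  x = 1: [0↦0, 1↦6, 2↦5, 3↦4, 4↦3, 5↦2, 6↦1]  zeros at y ∈ {0}
  x = 2: [0↦5, 1↦5, 2↦5, 3↦5, 4↦5, 5↦5, 6↦5]  zeros at y ∈ ∅
  x = 3: [0↦3, 1↦4, 2↦5, 3↦6, 4↦0, 5↦1, 6↦2]  zeros at y ∈ {4}
  x = 4: [0↦1, 1↦3, 2↦5, 3↦0, 4↦2, 5↦4, 6↦6]  zeros at y ∈ {3}
  x = 5: [0↦6, 1↦2, 2↦5, 3↦1, 4↦4, 5↦0, 6↦3]  zeros at y ∈ {5}
  x = 6: [0↦4, 1↦1, 2↦5, 3↦2, 4↦6, 5↦3, 6↦0]  zeros at y ∈ {6}
Collecting zeros: affine points = {(0, 1), (1, 0), (3, 4), (4, 3), (5, 5), (6, 6)}.
Total count |C(F_7)_aff| = 6.


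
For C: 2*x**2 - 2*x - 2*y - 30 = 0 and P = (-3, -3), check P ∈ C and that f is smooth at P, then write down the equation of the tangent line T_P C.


Tangent line at P: -14*x - 2*y - 48 = 0.

Step 1: f(-3, -3) = 0, so P lies on C.
Step 2: partial derivatives
  f_x(x, y) = 4*x - 2, f_y(x, y) = -2.
  f_x(P) = -14, f_y(P) = -2 (gradient nonzero, so P is smooth).
Step 3: tangent line at P: -14·(x − -3) + -2·(y − -3) = 0.
Expanding: -14*x - 2*y - 48 = 0.


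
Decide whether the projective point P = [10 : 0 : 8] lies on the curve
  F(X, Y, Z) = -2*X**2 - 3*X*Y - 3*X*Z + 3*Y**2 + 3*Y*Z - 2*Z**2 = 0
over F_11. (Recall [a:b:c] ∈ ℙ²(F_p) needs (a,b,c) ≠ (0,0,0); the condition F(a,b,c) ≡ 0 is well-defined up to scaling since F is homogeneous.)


F(10,0,8) ≡ 4 (mod 11); P is NOT on the curve.

Evaluate F(10, 0, 8) term-by-term (mod 11).
  -2*X**2 ↦ -2·100·1·1 = -200
  -3*X*Y ↦ -3·10·0·1 = 0
  -3*X*Z ↦ -3·10·1·8 = -240
  3*Y**2 ↦ 3·1·0·1 = 0
  3*Y*Z ↦ 3·1·0·8 = 0
  -2*Z**2 ↦ -2·1·1·64 = -128
Sum: F(10, 0, 8) = (-200) + (0) + (-240) + (0) + (0) + (-128) = -568.
Reducing mod 11: -568 ≡ 4 (mod 11).
Since F(a, b, c) ≡ 4 ≠ 0 (mod 11), P does NOT lie on the curve.


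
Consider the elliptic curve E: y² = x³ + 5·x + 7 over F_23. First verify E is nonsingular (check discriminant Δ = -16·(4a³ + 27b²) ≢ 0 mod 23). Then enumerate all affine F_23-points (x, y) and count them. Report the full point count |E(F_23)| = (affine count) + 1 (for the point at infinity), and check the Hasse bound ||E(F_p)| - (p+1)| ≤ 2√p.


Affine points = {(1, 6), (1, 17), (2, 5), (2, 18), (3, 7), (3, 16), (6, 0), (11, 6), (11, 17), (12, 1), (12, 22), (18, 8), (18, 15), (21, 9), (21, 14), (22, 1), (22, 22)}; affine count = 17; |E(F_23)| = 18.

Discriminant check: Δ ∝ 4a³ + 27b² = 4·5³ + 27·7² = 4·125 + 27·49 ≡ 6 (mod 23). Nonzero ⇒ E is nonsingular.
For each x ∈ F_23, compute rhs = x³ + 5·x + 7 mod 23, then count y ∈ F_23 with y² ≡ rhs.
  x = 0: rhs = 7, matching y values: none (0 points).
  x = 1: rhs = 13, matching y values: 6, 17 (2 points).
  x = 2: rhs = 2, matching y values: 5, 18 (2 points).
  x = 3: rhs = 3, matching y values: 7, 16 (2 points).
  x = 4: rhs = 22, matching y values: none (0 points).
  x = 5: rhs = 19, matching y values: none (0 points).
  x = 6: rhs = 0, matching y values: 0 (1 points).
  x = 7: rhs = 17, matching y values: none (0 points).
  x = 8: rhs = 7, matching y values: none (0 points).
  x = 9: rhs = 22, matching y values: none (0 points).
  x = 10: rhs = 22, matching y values: none (0 points).
  x = 11: rhs = 13, matching y values: 6, 17 (2 points).
  x = 12: rhs = 1, matching y values: 1, 22 (2 points).
  x = 13: rhs = 15, matching y values: none (0 points).
  x = 14: rhs = 15, matching y values: none (0 points).
  x = 15: rhs = 7, matching y values: none (0 points).
  x = 16: rhs = 20, matching y values: none (0 points).
  x = 17: rhs = 14, matching y values: none (0 points).
  x = 18: rhs = 18, matching y values: 8, 15 (2 points).
  x = 19: rhs = 15, matching y values: none (0 points).
  x = 20: rhs = 11, matching y values: none (0 points).
  x = 21: rhs = 12, matching y values: 9, 14 (2 points).
  x = 22: rhs = 1, matching y values: 1, 22 (2 points).
Total affine count: 17.
Full point count |E(F_23)| = 17 + 1 = 18.
Hasse bound: |18 − (23+1)| = |-6| = 6 ≤ 2√23 ≈ 9.5917 ✓.


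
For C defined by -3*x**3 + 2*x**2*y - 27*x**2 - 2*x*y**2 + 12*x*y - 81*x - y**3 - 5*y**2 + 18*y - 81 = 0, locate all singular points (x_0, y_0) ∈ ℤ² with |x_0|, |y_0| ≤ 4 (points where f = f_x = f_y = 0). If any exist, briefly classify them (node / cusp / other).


Singular points: {(-3, 0)}; classification: cusp.

Compute partial derivatives:
  f_x = -9*x**2 + 4*x*y - 54*x - 2*y**2 + 12*y - 81.
  f_y = 2*x**2 - 4*x*y + 12*x - 3*y**2 - 10*y + 18.
Scan x_0 ∈ {−4, ..., 4}. For each x_0, f_y(x_0, y) is a polynomial in y; find its integer roots y ∈ {−4, ..., 4}, then test f_x and f at those candidates.
  x = -4: f_y(-4, y) = -3*y**2 + 6*y + 2; no integer root y with |y| ≤ 4.
  x = -3: f_y(-3, y) = -3*y**2 + 2*y; vanishes at y ∈ {0}. (-3, 0): f_x = 0, f = 0 — SINGULAR.
  x = -2: f_y(-2, y) = -3*y**2 - 2*y + 2; no integer root y with |y| ≤ 4.
  x = -1: f_y(-1, y) = -3*y**2 - 6*y + 8; no integer root y with |y| ≤ 4.
  x = 0: f_y(0, y) = -3*y**2 - 10*y + 18; no integer root y with |y| ≤ 4.
  x = 1: f_y(1, y) = -3*y**2 - 14*y + 32; no integer root y with |y| ≤ 4.
  x = 2: f_y(2, y) = -3*y**2 - 18*y + 50; no integer root y with |y| ≤ 4.
  x = 3: f_y(3, y) = -3*y**2 - 22*y + 72; no integer root y with |y| ≤ 4.
  x = 4: f_y(4, y) = -3*y**2 - 26*y + 98; no integer root y with |y| ≤ 4.
Only singular point on the grid: (-3, 0).
Classify: substitute x = -3 + u, y = 0 + v and expand: f = -3*u**3 + 2*u**2*v - 2*u*v**2 - v**3 + v**2.
No constant or linear terms (consistent with a singular point). Quadratic part: v**2. Cubic part: -3*u**3 + 2*u**2*v - 2*u*v**2 - v**3.
The quadratic part v**2 is a perfect square, so there is a single (double) tangent line v = 0, i.e. y = 0. Restricting the cubic part to that line (v = 0) leaves -3*u**3 ≠ 0, so f is not divisible by v and the branch is v² ≈ 3*u**3 to lowest order — this is a cusp.
Classification: cusp.


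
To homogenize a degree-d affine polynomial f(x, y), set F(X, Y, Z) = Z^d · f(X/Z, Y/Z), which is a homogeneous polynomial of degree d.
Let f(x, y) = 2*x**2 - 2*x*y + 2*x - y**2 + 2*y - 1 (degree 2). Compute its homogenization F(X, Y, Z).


F(X, Y, Z) = 2*X**2 - 2*X*Y + 2*X*Z - Y**2 + 2*Y*Z - Z**2

deg(f) = 2.
Substitute x = X/Z, y = Y/Z into f, then multiply by Z^2.
  monomial 2·x^2·y^0 ↦ 2·X^2·Y^0·Z^0.
  monomial -2·x^1·y^1 ↦ -2·X^1·Y^1·Z^0.
  monomial 2·x^1·y^0 ↦ 2·X^1·Y^0·Z^1.
  monomial -1·x^0·y^2 ↦ -1·X^0·Y^2·Z^0.
  monomial 2·x^0·y^1 ↦ 2·X^0·Y^1·Z^1.
  monomial -1·x^0·y^0 ↦ -1·X^0·Y^0·Z^2.
Collecting: F(X, Y, Z) = 2*X**2 - 2*X*Y + 2*X*Z - Y**2 + 2*Y*Z - Z**2.


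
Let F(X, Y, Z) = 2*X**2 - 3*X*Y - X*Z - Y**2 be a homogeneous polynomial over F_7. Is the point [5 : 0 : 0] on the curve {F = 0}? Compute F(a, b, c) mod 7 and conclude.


F(5,0,0) ≡ 1 (mod 7); P is NOT on the curve.

Evaluate F(5, 0, 0) term-by-term (mod 7).
  2*X**2 ↦ 2·25·1·1 = 50
  -3*X*Y ↦ -3·5·0·1 = 0
  -X*Z ↦ -1·5·1·0 = 0
  -Y**2 ↦ -1·1·0·1 = 0
Sum: F(5, 0, 0) = (50) + (0) + (0) + (0) = 50.
Reducing mod 7: 50 ≡ 1 (mod 7).
Since F(a, b, c) ≡ 1 ≠ 0 (mod 7), P does NOT lie on the curve.


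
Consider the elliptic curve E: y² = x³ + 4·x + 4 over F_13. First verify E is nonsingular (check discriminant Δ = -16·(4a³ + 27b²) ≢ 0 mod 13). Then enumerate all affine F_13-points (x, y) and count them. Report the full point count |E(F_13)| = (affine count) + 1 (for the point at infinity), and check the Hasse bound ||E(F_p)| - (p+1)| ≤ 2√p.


Affine points = {(0, 2), (0, 11), (1, 3), (1, 10), (3, 2), (3, 11), (6, 6), (6, 7), (10, 2), (10, 11), (11, 1), (11, 12), (12, 5), (12, 8)}; affine count = 14; |E(F_13)| = 15.

Discriminant check: Δ ∝ 4a³ + 27b² = 4·4³ + 27·4² = 4·64 + 27·16 ≡ 12 (mod 13). Nonzero ⇒ E is nonsingular.
For each x ∈ F_13, compute rhs = x³ + 4·x + 4 mod 13, then count y ∈ F_13 with y² ≡ rhs.
  x = 0: rhs = 4, matching y values: 2, 11 (2 points).
  x = 1: rhs = 9, matching y values: 3, 10 (2 points).
  x = 2: rhs = 7, matching y values: none (0 points).
  x = 3: rhs = 4, matching y values: 2, 11 (2 points).
  x = 4: rhs = 6, matching y values: none (0 points).
  x = 5: rhs = 6, matching y values: none (0 points).
  x = 6: rhs = 10, matching y values: 6, 7 (2 points).
  x = 7: rhs = 11, matching y values: none (0 points).
  x = 8: rhs = 2, matching y values: none (0 points).
  x = 9: rhs = 2, matching y values: none (0 points).
  x = 10: rhs = 4, matching y values: 2, 11 (2 points).
  x = 11: rhs = 1, matching y values: 1, 12 (2 points).
  x = 12: rhs = 12, matching y values: 5, 8 (2 points).
Total affine count: 14.
Full point count |E(F_13)| = 14 + 1 = 15.
Hasse bound: |15 − (13+1)| = |1| = 1 ≤ 2√13 ≈ 7.2111 ✓.


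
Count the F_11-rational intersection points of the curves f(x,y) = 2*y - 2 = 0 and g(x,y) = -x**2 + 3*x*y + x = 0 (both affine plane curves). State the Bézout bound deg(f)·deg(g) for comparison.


Common zeros: {(0, 1), (4, 1)}; count = 2; Bézout bound = 2.

deg(f) = 1, deg(g) = 2, so Bézout bound = 2.
Scan x ∈ F_11. For each x, list the y ∈ F_11 with f(x, y) ≡ 0 and those with g(x, y) ≡ 0 (mod 11); the common zeros in that column are the intersection.
  x = 0: f ≡ 0 at y ∈ {1}; g ≡ 0 at y ∈ {0, 1, 2, 3, 4, 5, 6, 7, 8, 9, 10}; common: {1}.
  x = 1: f ≡ 0 at y ∈ {1}; g ≡ 0 at y ∈ {0}; common: ∅.
  x = 2: f ≡ 0 at y ∈ {1}; g ≡ 0 at y ∈ {4}; common: ∅.
  x = 3: f ≡ 0 at y ∈ {1}; g ≡ 0 at y ∈ {8}; common: ∅.
  x = 4: f ≡ 0 at y ∈ {1}; g ≡ 0 at y ∈ {1}; common: {1}.
  x = 5: f ≡ 0 at y ∈ {1}; g ≡ 0 at y ∈ {5}; common: ∅.
  x = 6: f ≡ 0 at y ∈ {1}; g ≡ 0 at y ∈ {9}; common: ∅.
  x = 7: f ≡ 0 at y ∈ {1}; g ≡ 0 at y ∈ {2}; common: ∅.
  x = 8: f ≡ 0 at y ∈ {1}; g ≡ 0 at y ∈ {6}; common: ∅.
  x = 9: f ≡ 0 at y ∈ {1}; g ≡ 0 at y ∈ {10}; common: ∅.
  x = 10: f ≡ 0 at y ∈ {1}; g ≡ 0 at y ∈ {3}; common: ∅.
Collecting: common zeros = {(0, 1), (4, 1)}, so the count is 2.
Comparison with the Bézout bound: 2 ≤ 2 = deg(f)·deg(g), as expected for curves with no common component (the bound is attained).


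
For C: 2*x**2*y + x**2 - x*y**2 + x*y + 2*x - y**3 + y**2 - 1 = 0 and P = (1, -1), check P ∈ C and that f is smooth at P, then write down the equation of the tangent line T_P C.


Tangent line at P: 2 - 2*x = 0.

Step 1: f(1, -1) = 0, so P lies on C.
Step 2: partial derivatives
  f_x(x, y) = 4*x*y + 2*x - y**2 + y + 2, f_y(x, y) = 2*x**2 - 2*x*y + x - 3*y**2 + 2*y.
  f_x(P) = -2, f_y(P) = 0 (gradient nonzero, so P is smooth).
Step 3: tangent line at P: -2·(x − 1) + 0·(y − -1) = 0.
Expanding: 2 - 2*x = 0.


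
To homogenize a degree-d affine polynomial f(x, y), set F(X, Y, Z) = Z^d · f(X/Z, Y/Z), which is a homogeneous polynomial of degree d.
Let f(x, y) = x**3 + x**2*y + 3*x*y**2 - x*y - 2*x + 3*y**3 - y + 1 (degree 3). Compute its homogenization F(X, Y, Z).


F(X, Y, Z) = X**3 + X**2*Y + 3*X*Y**2 - X*Y*Z - 2*X*Z**2 + 3*Y**3 - Y*Z**2 + Z**3

deg(f) = 3.
Substitute x = X/Z, y = Y/Z into f, then multiply by Z^3.
  monomial 1·x^3·y^0 ↦ 1·X^3·Y^0·Z^0.
  monomial 1·x^2·y^1 ↦ 1·X^2·Y^1·Z^0.
  monomial 3·x^1·y^2 ↦ 3·X^1·Y^2·Z^0.
  monomial -1·x^1·y^1 ↦ -1·X^1·Y^1·Z^1.
  monomial -2·x^1·y^0 ↦ -2·X^1·Y^0·Z^2.
  monomial 3·x^0·y^3 ↦ 3·X^0·Y^3·Z^0.
  monomial -1·x^0·y^1 ↦ -1·X^0·Y^1·Z^2.
  monomial 1·x^0·y^0 ↦ 1·X^0·Y^0·Z^3.
Collecting: F(X, Y, Z) = X**3 + X**2*Y + 3*X*Y**2 - X*Y*Z - 2*X*Z**2 + 3*Y**3 - Y*Z**2 + Z**3.


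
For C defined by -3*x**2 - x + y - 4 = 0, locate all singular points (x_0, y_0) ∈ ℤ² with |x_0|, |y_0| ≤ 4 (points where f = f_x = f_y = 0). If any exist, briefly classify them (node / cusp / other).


No singular points in the scanned grid; C is smooth there.

Compute partial derivatives:
  f_x = -6*x - 1.
  f_y = 1.
f_y = 1 is a nonzero constant, so f_y never vanishes: no point (x, y) can satisfy f = f_x = f_y = 0. In particular no (x, y) ∈ {−4, ..., 4}² is singular; the curve is smooth.


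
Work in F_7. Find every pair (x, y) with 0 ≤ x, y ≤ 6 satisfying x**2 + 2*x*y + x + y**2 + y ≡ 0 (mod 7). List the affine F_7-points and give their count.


Affine F_7-points: {(0, 0), (0, 6), (1, 5), (1, 6), (2, 4), (2, 5), (3, 3), (3, 4), (4, 2), (4, 3), (5, 1), (5, 2), (6, 0), (6, 1)}; count = 14.

For each of the 49 pairs (x, y) ∈ F_7², evaluate f(x, y) mod 7. Record the zeros.
  x = 0: [0↦0, 1↦2, 2↦6, 3↦5, 4↦6, 5↦2, 6↦0]  zeros at y ∈ {0, 6}
  x = 1: [0↦2, 1↦6, 2↦5, 3↦6, 4↦2, 5↦0, 6↦0]  zeros at y ∈ {5, 6}
  x = 2: [0↦6, 1↦5, 2↦6, 3↦2, 4↦0, 5↦0, 6↦2]  zeros at y ∈ {4, 5}
  x = 3: [0↦5, 1↦6, 2↦2, 3↦0, 4↦0, 5↦2, 6↦6]  zeros at y ∈ {3, 4}
  x = 4: [0↦6, 1↦2, 2↦0, 3↦0, 4↦2, 5↦6, 6↦5]  zeros at y ∈ {2, 3}
  x = 5: [0↦2, 1↦0, 2↦0, 3↦2, 4↦6, 5↦5, 6↦6]  zeros at y ∈ {1, 2}
  x = 6: [0↦0, 1↦0, 2↦2, 3↦6, 4↦5, 5↦6, 6↦2]  zeros at y ∈ {0, 1}
Collecting zeros: affine points = {(0, 0), (0, 6), (1, 5), (1, 6), (2, 4), (2, 5), (3, 3), (3, 4), (4, 2), (4, 3), (5, 1), (5, 2), (6, 0), (6, 1)}.
Total count |C(F_7)_aff| = 14.


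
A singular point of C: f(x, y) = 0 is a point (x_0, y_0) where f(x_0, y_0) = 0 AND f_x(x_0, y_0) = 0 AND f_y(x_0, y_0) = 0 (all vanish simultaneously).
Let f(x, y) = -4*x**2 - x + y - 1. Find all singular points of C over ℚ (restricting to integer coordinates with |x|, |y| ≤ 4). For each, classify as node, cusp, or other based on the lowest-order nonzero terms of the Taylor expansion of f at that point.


No singular points in the scanned grid; C is smooth there.

Compute partial derivatives:
  f_x = -8*x - 1.
  f_y = 1.
f_y = 1 is a nonzero constant, so f_y never vanishes: no point (x, y) can satisfy f = f_x = f_y = 0. In particular no (x, y) ∈ {−4, ..., 4}² is singular; the curve is smooth.


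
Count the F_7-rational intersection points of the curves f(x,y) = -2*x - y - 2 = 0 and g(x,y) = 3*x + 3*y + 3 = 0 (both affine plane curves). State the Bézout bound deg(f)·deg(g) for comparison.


Common zeros: {(6, 0)}; count = 1; Bézout bound = 1.

deg(f) = 1, deg(g) = 1, so Bézout bound = 1.
Scan x ∈ F_7. For each x, list the y ∈ F_7 with f(x, y) ≡ 0 and those with g(x, y) ≡ 0 (mod 7); the common zeros in that column are the intersection.
  x = 0: f ≡ 0 at y ∈ {5}; g ≡ 0 at y ∈ {6}; common: ∅.
  x = 1: f ≡ 0 at y ∈ {3}; g ≡ 0 at y ∈ {5}; common: ∅.
  x = 2: f ≡ 0 at y ∈ {1}; g ≡ 0 at y ∈ {4}; common: ∅.
  x = 3: f ≡ 0 at y ∈ {6}; g ≡ 0 at y ∈ {3}; common: ∅.
  x = 4: f ≡ 0 at y ∈ {4}; g ≡ 0 at y ∈ {2}; common: ∅.
  x = 5: f ≡ 0 at y ∈ {2}; g ≡ 0 at y ∈ {1}; common: ∅.
  x = 6: f ≡ 0 at y ∈ {0}; g ≡ 0 at y ∈ {0}; common: {0}.
Collecting: common zeros = {(6, 0)}, so the count is 1.
Comparison with the Bézout bound: 1 ≤ 1 = deg(f)·deg(g), as expected for curves with no common component (the bound is attained).


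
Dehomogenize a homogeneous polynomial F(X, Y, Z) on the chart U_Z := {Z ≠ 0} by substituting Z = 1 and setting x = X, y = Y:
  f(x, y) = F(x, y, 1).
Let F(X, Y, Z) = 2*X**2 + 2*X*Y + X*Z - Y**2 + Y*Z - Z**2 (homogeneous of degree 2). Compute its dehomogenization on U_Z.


f(x, y) = 2*x**2 + 2*x*y + x - y**2 + y - 1

On U_Z we set Z = 1. Each monomial c·X^i·Y^j·Z^k in F becomes c·x^i·y^j·1^k = c·x^i·y^j.
Substituting Z = 1: F(X, Y, 1) = 2*x**2 + 2*x*y + x - y**2 + y - 1.
Note: deg(f) ≤ deg(F) = 2; strict inequality happens when F is divisible by Z (lost terms).


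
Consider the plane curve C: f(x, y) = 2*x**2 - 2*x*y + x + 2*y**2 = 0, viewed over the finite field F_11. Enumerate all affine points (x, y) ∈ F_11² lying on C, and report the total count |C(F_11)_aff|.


Affine F_11-points: {(0, 0), (3, 7), (5, 0), (5, 5), (6, 8), (6, 9), (7, 8), (7, 10), (8, 9), (8, 10), (9, 2), (9, 7)}; count = 12.

For each of the 121 pairs (x, y) ∈ F_11², evaluate f(x, y) mod 11. Record the zeros.
  x = 0: [0↦0, 1↦2, 2↦8, 3↦7, 4↦10, 5↦6, 6↦6, 7↦10, 8↦7, 9↦8, 10↦2]  zeros at y ∈ {0}
  x = 1: [0↦3, 1↦3, 2↦7, 3↦4, 4↦5, 5↦10, 6↦8, 7↦10, 8↦5, 9↦4, 10↦7]  zeros at y ∈ ∅
  x = 2: [0↦10, 1↦8, 2↦10, 3↦5, 4↦4, 5↦7, 6↦3, 7↦3, 8↦7, 9↦4, 10↦5]  zeros at y ∈ ∅
  x = 3: [0↦10, 1↦6, 2↦6, 3↦10, 4↦7, 5↦8, 6↦2, 7↦0, 8↦2, 9↦8, 10↦7]  zeros at y ∈ {7}
  x = 4: [0↦3, 1↦8, 2↦6, 3↦8, 4↦3, 5↦2, 6↦5, 7↦1, 8↦1, 9↦5, 10↦2]  zeros at y ∈ ∅
  x = 5: [0↦0, 1↦3, 2↦10, 3↦10, 4↦3, 5↦0, 6↦1, 7↦6, 8↦4, 9↦6, 10↦1]  zeros at y ∈ {0, 5}
  x = 6: [0↦1, 1↦2, 2↦7, 3↦5, 4↦7, 5↦2, 6↦1, 7↦4, 8↦0, 9↦0, 10↦4]  zeros at y ∈ {8, 9}
  x = 7: [0↦6, 1↦5, 2↦8, 3↦4, 4↦4, 5↦8, 6↦5, 7↦6, 8↦0, 9↦9, 10↦0]  zeros at y ∈ {8, 10}
  x = 8: [0↦4, 1↦1, 2↦2, 3↦7, 4↦5, 5↦7, 6↦2, 7↦1, 8↦4, 9↦0, 10↦0]  zeros at y ∈ {9, 10}
  x = 9: [0↦6, 1↦1, 2↦0, 3↦3, 4↦10, 5↦10, 6↦3, 7↦0, 8↦1, 9↦6, 10↦4]  zeros at y ∈ {2, 7}
  x = 10: [0↦1, 1↦5, 2↦2, 3↦3, 4↦8, 5↦6, 6↦8, 7↦3, 8↦2, 9↦5, 10↦1]  zeros at y ∈ ∅
Collecting zeros: affine points = {(0, 0), (3, 7), (5, 0), (5, 5), (6, 8), (6, 9), (7, 8), (7, 10), (8, 9), (8, 10), (9, 2), (9, 7)}.
Total count |C(F_11)_aff| = 12.


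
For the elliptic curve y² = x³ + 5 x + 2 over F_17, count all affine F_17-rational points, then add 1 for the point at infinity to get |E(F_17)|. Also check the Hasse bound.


Affine points = {(0, 6), (0, 11), (1, 5), (1, 12), (4, 1), (4, 16), (5, 4), (5, 13), (10, 7), (10, 10), (15, 1), (15, 16), (16, 8), (16, 9)}; affine count = 14; |E(F_17)| = 15.

Discriminant check: Δ ∝ 4a³ + 27b² = 4·5³ + 27·2² = 4·125 + 27·4 ≡ 13 (mod 17). Nonzero ⇒ E is nonsingular.
For each x ∈ F_17, compute rhs = x³ + 5·x + 2 mod 17, then count y ∈ F_17 with y² ≡ rhs.
  x = 0: rhs = 2, matching y values: 6, 11 (2 points).
  x = 1: rhs = 8, matching y values: 5, 12 (2 points).
  x = 2: rhs = 3, matching y values: none (0 points).
  x = 3: rhs = 10, matching y values: none (0 points).
  x = 4: rhs = 1, matching y values: 1, 16 (2 points).
  x = 5: rhs = 16, matching y values: 4, 13 (2 points).
  x = 6: rhs = 10, matching y values: none (0 points).
  x = 7: rhs = 6, matching y values: none (0 points).
  x = 8: rhs = 10, matching y values: none (0 points).
  x = 9: rhs = 11, matching y values: none (0 points).
  x = 10: rhs = 15, matching y values: 7, 10 (2 points).
  x = 11: rhs = 11, matching y values: none (0 points).
  x = 12: rhs = 5, matching y values: none (0 points).
  x = 13: rhs = 3, matching y values: none (0 points).
  x = 14: rhs = 11, matching y values: none (0 points).
  x = 15: rhs = 1, matching y values: 1, 16 (2 points).
  x = 16: rhs = 13, matching y values: 8, 9 (2 points).
Total affine count: 14.
Full point count |E(F_17)| = 14 + 1 = 15.
Hasse bound: |15 − (17+1)| = |-3| = 3 ≤ 2√17 ≈ 8.2462 ✓.


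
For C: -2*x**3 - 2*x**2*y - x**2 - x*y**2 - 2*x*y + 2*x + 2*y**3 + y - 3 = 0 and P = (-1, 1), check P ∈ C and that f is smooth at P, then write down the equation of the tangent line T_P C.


Tangent line at P: -x + 9*y - 10 = 0.

Step 1: f(-1, 1) = 0, so P lies on C.
Step 2: partial derivatives
  f_x(x, y) = -6*x**2 - 4*x*y - 2*x - y**2 - 2*y + 2, f_y(x, y) = -2*x**2 - 2*x*y - 2*x + 6*y**2 + 1.
  f_x(P) = -1, f_y(P) = 9 (gradient nonzero, so P is smooth).
Step 3: tangent line at P: -1·(x − -1) + 9·(y − 1) = 0.
Expanding: -x + 9*y - 10 = 0.


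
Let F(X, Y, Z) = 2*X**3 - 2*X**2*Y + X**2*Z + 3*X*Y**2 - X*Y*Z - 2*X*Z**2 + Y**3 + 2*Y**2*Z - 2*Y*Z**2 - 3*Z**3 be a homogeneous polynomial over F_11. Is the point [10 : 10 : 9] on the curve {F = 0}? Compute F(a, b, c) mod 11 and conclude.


F(10,10,9) ≡ 10 (mod 11); P is NOT on the curve.

Evaluate F(10, 10, 9) term-by-term (mod 11).
  2*X**3 ↦ 2·1000·1·1 = 2000
  -2*X**2*Y ↦ -2·100·10·1 = -2000
  X**2*Z ↦ 1·100·1·9 = 900
  3*X*Y**2 ↦ 3·10·100·1 = 3000
  -X*Y*Z ↦ -1·10·10·9 = -900
  -2*X*Z**2 ↦ -2·10·1·81 = -1620
  Y**3 ↦ 1·1·1000·1 = 1000
  2*Y**2*Z ↦ 2·1·100·9 = 1800
  -2*Y*Z**2 ↦ -2·1·10·81 = -1620
  -3*Z**3 ↦ -3·1·1·729 = -2187
Sum: F(10, 10, 9) = (2000) + (-2000) + (900) + (3000) + (-900) + (-1620) + (1000) + (1800) + (-1620) + (-2187) = 373.
Reducing mod 11: 373 ≡ 10 (mod 11).
Since F(a, b, c) ≡ 10 ≠ 0 (mod 11), P does NOT lie on the curve.
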